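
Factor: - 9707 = -17^1*571^1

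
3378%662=68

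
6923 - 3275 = 3648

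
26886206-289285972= -262399766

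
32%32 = 0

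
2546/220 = 11 + 63/110 = 11.57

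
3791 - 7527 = - 3736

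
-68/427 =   -  1+ 359/427 = - 0.16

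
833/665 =119/95 = 1.25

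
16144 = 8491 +7653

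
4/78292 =1/19573 = 0.00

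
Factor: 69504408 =2^3*3^2*131^1*7369^1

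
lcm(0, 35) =0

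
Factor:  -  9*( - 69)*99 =61479 = 3^5*11^1*23^1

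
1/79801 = 1/79801 = 0.00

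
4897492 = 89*55028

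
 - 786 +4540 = 3754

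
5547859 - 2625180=2922679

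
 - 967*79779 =-77146293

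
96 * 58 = 5568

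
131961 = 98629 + 33332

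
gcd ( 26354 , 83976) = 2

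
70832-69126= 1706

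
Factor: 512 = 2^9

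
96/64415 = 96/64415 = 0.00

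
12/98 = 6/49=0.12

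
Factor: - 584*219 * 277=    - 35427192= - 2^3*3^1*73^2*277^1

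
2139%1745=394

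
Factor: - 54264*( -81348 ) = 4414267872  =  2^5 *3^2*7^1*17^1*19^1*6779^1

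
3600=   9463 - 5863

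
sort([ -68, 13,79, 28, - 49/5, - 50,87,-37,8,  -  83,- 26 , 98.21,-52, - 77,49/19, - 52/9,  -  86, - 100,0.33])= [-100, - 86,  -  83,  -  77, - 68, - 52, - 50 , -37,  -  26, - 49/5, -52/9,0.33, 49/19,8, 13, 28,79,87 , 98.21] 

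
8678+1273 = 9951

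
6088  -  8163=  - 2075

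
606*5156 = 3124536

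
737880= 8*92235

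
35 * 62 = 2170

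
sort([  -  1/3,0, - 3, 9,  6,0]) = [ - 3 ,  -  1/3 , 0 , 0, 6,9] 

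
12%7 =5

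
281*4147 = 1165307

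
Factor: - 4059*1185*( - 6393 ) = 3^4*5^1*11^1*41^1*79^1*2131^1 = 30749786595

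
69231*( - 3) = -207693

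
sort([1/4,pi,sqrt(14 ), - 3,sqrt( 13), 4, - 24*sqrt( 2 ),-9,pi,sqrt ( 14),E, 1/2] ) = [ - 24 * sqrt (2), - 9,-3,1/4,1/2,  E,pi,pi,sqrt ( 13 ), sqrt( 14),sqrt(14),4 ]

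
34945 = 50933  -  15988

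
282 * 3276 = 923832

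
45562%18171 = 9220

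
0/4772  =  0  =  0.00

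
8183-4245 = 3938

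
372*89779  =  33397788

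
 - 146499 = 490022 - 636521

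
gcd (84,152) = 4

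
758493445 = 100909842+657583603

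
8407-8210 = 197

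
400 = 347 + 53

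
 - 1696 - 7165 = -8861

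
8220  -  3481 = 4739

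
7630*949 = 7240870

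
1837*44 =80828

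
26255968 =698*37616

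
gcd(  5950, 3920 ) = 70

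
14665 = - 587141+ 601806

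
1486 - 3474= - 1988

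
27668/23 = 27668/23 = 1202.96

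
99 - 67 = 32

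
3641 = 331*11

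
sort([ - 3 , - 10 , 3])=[ - 10, - 3 , 3 ] 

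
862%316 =230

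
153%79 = 74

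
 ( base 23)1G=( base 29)1a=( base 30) 19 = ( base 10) 39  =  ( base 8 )47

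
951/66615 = 317/22205 = 0.01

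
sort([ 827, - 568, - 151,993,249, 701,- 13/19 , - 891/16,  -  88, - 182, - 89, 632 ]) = [ - 568, - 182, - 151, - 89, - 88,-891/16,- 13/19,249,632, 701 , 827,993] 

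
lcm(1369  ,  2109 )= 78033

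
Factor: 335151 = 3^3*12413^1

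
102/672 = 17/112 = 0.15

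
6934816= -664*(-10444)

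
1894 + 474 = 2368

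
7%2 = 1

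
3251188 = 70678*46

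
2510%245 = 60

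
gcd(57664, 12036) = 68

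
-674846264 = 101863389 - 776709653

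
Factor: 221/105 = 3^(- 1)*5^(-1)  *7^( - 1)*13^1*17^1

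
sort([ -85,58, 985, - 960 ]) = [ - 960 , - 85, 58, 985 ] 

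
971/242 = 4 + 3/242  =  4.01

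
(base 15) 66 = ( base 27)3f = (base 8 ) 140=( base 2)1100000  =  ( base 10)96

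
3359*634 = 2129606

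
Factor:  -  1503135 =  - 3^2*5^1*33403^1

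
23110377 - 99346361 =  - 76235984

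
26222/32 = 819+7/16 = 819.44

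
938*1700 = 1594600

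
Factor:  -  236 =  - 2^2*59^1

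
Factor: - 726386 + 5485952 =2^1*3^1*7^2*16189^1 = 4759566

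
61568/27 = 2280 + 8/27 = 2280.30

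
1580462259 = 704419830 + 876042429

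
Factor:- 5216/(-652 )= 8 = 2^3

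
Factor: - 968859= -3^2*83^1*1297^1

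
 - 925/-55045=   185/11009 = 0.02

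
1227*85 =104295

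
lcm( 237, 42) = 3318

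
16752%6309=4134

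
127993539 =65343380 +62650159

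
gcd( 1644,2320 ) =4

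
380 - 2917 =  - 2537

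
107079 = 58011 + 49068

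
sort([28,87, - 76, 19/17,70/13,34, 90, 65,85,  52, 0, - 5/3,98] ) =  [- 76, - 5/3,0,19/17 , 70/13,28,34, 52,65,85 , 87,  90,98]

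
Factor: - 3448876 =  - 2^2*862219^1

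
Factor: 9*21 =189 = 3^3*7^1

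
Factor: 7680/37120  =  2^1*3^1*29^(-1) = 6/29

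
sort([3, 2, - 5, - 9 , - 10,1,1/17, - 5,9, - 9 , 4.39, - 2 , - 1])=[ - 10, - 9, - 9,-5, - 5,- 2 , - 1,  1/17, 1, 2, 3,4.39, 9] 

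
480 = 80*6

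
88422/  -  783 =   -  113 + 19/261  =  - 112.93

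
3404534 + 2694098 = 6098632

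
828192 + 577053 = 1405245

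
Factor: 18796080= 2^4*3^1*5^1 * 78317^1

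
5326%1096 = 942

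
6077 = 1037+5040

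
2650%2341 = 309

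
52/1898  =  2/73= 0.03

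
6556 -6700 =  - 144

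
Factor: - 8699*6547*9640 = - 2^3*5^1 * 241^1*6547^1*8699^1 = - 549020682920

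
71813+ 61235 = 133048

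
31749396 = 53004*599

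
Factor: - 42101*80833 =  - 42101^1*80833^1 = - 3403150133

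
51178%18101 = 14976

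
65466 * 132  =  8641512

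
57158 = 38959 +18199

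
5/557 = 5/557=0.01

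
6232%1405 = 612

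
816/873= 272/291= 0.93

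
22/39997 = 22/39997 = 0.00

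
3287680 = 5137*640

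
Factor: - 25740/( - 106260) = 3^1 *7^( - 1 )*13^1*23^( - 1)= 39/161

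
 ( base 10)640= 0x280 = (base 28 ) MO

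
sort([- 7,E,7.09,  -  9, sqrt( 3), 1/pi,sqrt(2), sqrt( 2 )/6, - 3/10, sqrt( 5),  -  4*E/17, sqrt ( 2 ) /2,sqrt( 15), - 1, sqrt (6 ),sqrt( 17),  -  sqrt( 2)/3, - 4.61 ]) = [ - 9, - 7, - 4.61,- 1, - 4*E/17, - sqrt(2)/3, - 3/10,  sqrt (2)/6, 1/pi, sqrt(2 )/2, sqrt( 2),  sqrt ( 3),sqrt(5),sqrt (6) , E , sqrt( 15 ), sqrt( 17 ), 7.09] 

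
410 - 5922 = -5512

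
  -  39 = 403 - 442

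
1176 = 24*49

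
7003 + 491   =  7494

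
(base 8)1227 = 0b1010010111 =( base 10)663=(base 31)LC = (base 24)13f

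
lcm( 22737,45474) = 45474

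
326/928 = 163/464 = 0.35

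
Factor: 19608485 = 5^1*13^1*301669^1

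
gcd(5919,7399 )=1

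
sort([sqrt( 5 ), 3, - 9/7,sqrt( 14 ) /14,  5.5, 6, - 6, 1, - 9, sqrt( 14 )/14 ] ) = [- 9,-6, - 9/7 , sqrt( 14 ) /14, sqrt (14 ) /14, 1, sqrt( 5),3, 5.5,6 ]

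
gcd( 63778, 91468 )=26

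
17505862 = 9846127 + 7659735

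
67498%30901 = 5696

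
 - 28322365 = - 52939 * 535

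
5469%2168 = 1133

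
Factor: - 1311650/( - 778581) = 2^1*3^( - 2)*5^2*37^1*709^1*86509^( - 1)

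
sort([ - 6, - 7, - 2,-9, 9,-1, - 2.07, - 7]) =[ - 9,- 7, - 7, - 6,-2.07,-2 , - 1,9 ]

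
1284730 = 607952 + 676778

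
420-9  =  411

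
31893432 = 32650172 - 756740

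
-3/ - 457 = 3/457= 0.01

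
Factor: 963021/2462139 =3^(- 1)*317^( - 1 ) *863^(  -  1)*321007^1 = 321007/820713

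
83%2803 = 83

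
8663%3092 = 2479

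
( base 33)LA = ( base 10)703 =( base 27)Q1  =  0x2BF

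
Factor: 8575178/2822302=7^(-2 )*31^( - 1)*59^1 * 929^(  -  1)*72671^1 = 4287589/1411151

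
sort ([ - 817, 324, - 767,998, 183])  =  [ - 817,-767, 183,324 , 998 ]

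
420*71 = 29820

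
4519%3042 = 1477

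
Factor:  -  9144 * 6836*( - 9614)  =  2^6*3^2*11^1 * 19^1*23^1*127^1*1709^1 = 600955603776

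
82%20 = 2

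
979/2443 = 979/2443 = 0.40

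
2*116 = 232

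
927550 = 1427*650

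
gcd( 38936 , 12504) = 8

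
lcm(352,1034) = 16544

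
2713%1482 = 1231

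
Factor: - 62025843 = -3^1*11^1 * 17^1*110563^1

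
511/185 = 511/185= 2.76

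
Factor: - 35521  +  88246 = 52725=3^1*5^2*19^1*37^1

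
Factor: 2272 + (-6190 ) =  - 2^1*3^1*653^1 = -3918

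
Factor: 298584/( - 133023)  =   - 2^3*3^1*13^1*139^(-1) = - 312/139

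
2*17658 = 35316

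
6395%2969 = 457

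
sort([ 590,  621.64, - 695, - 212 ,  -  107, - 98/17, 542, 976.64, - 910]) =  [ - 910, - 695,-212,-107, - 98/17, 542, 590,621.64,  976.64]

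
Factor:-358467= - 3^1 * 119489^1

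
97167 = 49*1983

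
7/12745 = 7/12745= 0.00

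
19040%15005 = 4035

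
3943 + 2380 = 6323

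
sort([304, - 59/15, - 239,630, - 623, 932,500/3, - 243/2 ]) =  [-623, - 239, - 243/2, - 59/15, 500/3, 304,630,  932] 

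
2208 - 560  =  1648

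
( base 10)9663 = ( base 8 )22677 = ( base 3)111020220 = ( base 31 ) A1M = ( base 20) 1433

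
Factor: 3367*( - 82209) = -3^1*7^1 * 13^1*37^1 *67^1*409^1=- 276797703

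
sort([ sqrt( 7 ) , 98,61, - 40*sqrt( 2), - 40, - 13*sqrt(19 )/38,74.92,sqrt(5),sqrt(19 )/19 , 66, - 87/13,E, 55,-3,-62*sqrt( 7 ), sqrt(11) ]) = [ - 62*sqrt(7 ), - 40*sqrt( 2),  -  40, - 87/13, - 3, - 13 * sqrt( 19) /38,sqrt( 19) /19,sqrt (5 ),sqrt( 7 ),E,  sqrt( 11), 55, 61,66,74.92 , 98]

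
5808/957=6 + 2/29 =6.07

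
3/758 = 3/758 = 0.00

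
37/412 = 37/412  =  0.09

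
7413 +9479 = 16892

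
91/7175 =13/1025 = 0.01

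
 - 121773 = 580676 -702449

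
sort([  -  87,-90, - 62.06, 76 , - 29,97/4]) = [ - 90 , - 87,  -  62.06, - 29,97/4,  76]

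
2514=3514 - 1000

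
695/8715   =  139/1743 = 0.08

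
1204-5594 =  - 4390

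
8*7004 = 56032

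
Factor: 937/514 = 2^( - 1)*257^( - 1) * 937^1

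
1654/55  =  1654/55 = 30.07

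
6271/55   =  6271/55 = 114.02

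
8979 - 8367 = 612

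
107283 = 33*3251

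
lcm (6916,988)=6916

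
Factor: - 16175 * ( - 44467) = 719253725 = 5^2*53^1*647^1*839^1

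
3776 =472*8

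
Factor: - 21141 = - 3^6*29^1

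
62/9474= 31/4737 =0.01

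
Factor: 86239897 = 43^1*2005579^1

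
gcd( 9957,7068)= 3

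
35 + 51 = 86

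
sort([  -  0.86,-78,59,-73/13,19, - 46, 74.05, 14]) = [-78,-46, - 73/13,-0.86,  14,19,59, 74.05]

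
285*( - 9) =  - 2565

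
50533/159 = 50533/159 = 317.82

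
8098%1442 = 888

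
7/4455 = 7/4455=   0.00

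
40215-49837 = -9622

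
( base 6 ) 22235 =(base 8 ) 6057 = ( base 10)3119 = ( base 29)3kg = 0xc2f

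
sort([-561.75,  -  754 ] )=[ - 754,  -  561.75]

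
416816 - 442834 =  - 26018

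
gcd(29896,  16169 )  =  37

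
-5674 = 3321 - 8995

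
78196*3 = 234588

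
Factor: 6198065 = 5^1*73^1*16981^1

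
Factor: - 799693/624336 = -2^( - 4 )*3^( - 1)*367^1*2179^1* 13007^ (  -  1)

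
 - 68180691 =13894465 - 82075156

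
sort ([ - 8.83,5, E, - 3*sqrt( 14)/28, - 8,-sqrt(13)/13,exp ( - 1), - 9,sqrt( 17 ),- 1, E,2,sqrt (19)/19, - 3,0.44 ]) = [ - 9, - 8.83, - 8, - 3, - 1, -3 *sqrt( 14)/28, -sqrt(13)/13, sqrt( 19)/19,exp(- 1 ),0.44,2,E,E,sqrt (17 ),5]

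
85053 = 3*28351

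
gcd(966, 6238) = 2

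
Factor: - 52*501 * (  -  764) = 19903728= 2^4 *3^1*13^1 * 167^1*191^1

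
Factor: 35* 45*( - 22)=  - 2^1 * 3^2*5^2*7^1*11^1  =  - 34650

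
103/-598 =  - 1+495/598 = - 0.17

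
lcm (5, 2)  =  10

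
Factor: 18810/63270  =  11^1*37^( - 1 ) =11/37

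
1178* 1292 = 1521976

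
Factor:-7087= -19^1*373^1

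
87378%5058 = 1392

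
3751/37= 101+14/37  =  101.38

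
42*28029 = 1177218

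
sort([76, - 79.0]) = [  -  79.0,76]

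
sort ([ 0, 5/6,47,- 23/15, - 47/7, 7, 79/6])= [ - 47/7 , - 23/15, 0, 5/6,7,79/6, 47 ] 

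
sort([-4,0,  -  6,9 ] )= [ - 6, - 4,0,9]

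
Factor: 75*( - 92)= -2^2*3^1*5^2*23^1= - 6900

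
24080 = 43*560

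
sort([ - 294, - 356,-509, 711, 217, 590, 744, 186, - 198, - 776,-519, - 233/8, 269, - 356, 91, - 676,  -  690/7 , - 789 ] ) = [ - 789 , - 776, - 676,-519,-509, - 356, - 356, - 294, - 198,  -  690/7, - 233/8, 91, 186, 217, 269 , 590,711, 744 ] 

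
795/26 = 30 + 15/26 = 30.58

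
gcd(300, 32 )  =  4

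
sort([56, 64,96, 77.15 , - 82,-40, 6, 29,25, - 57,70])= [ - 82,  -  57, - 40, 6, 25, 29, 56,  64,  70, 77.15,96]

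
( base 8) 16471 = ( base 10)7481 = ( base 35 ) 63Q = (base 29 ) 8ps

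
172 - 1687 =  - 1515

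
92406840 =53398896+39007944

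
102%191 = 102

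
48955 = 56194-7239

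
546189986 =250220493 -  - 295969493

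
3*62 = 186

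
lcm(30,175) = 1050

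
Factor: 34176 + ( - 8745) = 25431 = 3^1*7^2*173^1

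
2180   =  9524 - 7344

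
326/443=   326/443 =0.74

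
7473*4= 29892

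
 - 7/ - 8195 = 7/8195 =0.00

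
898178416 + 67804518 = 965982934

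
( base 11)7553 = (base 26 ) EJM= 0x26FC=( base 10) 9980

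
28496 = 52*548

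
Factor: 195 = 3^1 *5^1*13^1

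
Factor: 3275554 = 2^1*1637777^1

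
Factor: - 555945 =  - 3^1*5^1*13^1 *2851^1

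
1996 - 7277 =- 5281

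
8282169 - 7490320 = 791849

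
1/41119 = 1/41119 =0.00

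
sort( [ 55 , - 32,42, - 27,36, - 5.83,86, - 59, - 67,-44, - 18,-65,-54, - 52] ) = [ - 67, - 65, - 59, - 54, - 52, - 44, - 32, - 27, -18,-5.83,36,42, 55,86] 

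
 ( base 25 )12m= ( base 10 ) 697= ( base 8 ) 1271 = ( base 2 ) 1010111001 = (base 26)10L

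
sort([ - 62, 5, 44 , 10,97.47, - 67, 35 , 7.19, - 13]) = [ - 67,-62, - 13, 5, 7.19 , 10,35 , 44, 97.47 ]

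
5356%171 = 55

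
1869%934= 1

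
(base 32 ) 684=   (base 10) 6404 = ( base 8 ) 14404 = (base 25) A64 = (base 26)9c8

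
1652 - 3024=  - 1372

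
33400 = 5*6680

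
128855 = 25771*5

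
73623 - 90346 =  - 16723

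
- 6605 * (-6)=39630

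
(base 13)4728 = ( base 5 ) 310010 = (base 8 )23425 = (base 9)14646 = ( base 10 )10005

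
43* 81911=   3522173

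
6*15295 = 91770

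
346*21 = 7266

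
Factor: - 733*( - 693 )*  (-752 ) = -2^4*3^2*7^1*11^1*47^1*733^1 = - 381992688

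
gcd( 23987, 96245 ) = 1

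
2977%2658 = 319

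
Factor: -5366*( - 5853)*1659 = 2^1*3^2*7^1*79^1*1951^1*2683^1 = 52104541482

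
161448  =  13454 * 12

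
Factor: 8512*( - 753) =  - 2^6*3^1*7^1*19^1*251^1 = -  6409536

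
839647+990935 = 1830582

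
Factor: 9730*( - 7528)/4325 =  - 14649488/865=-  2^4*5^( -1) * 7^1*139^1 * 173^(-1) *941^1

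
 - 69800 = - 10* 6980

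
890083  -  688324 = 201759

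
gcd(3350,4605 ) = 5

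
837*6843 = 5727591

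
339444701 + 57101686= 396546387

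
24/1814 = 12/907 = 0.01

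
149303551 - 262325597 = - 113022046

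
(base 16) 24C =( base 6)2420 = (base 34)HA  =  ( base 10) 588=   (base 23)12d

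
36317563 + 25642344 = 61959907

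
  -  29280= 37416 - 66696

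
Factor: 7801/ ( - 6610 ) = -2^( - 1 )*5^( - 1) *29^1 * 269^1*661^(-1)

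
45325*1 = 45325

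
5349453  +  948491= 6297944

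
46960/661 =71 + 29/661 = 71.04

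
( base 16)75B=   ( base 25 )308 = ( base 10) 1883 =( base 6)12415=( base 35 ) 1is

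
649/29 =649/29=22.38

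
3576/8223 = 1192/2741 = 0.43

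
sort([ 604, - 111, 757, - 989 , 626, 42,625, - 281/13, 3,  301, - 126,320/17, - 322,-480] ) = [ - 989,-480, - 322,  -  126,  -  111,-281/13,3,320/17, 42,301, 604,625, 626,757 ] 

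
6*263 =1578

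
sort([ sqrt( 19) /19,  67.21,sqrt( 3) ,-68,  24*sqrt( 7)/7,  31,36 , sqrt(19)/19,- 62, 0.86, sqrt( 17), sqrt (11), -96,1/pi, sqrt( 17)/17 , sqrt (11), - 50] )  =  [ - 96,-68, - 62, - 50,sqrt( 19)/19,sqrt ( 19 )/19,  sqrt( 17 )/17, 1/pi,0.86, sqrt(3) , sqrt( 11),sqrt( 11), sqrt(17 ),24*sqrt( 7)/7, 31,36,  67.21]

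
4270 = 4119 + 151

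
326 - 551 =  - 225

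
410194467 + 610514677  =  1020709144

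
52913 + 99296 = 152209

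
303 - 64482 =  - 64179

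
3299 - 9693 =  - 6394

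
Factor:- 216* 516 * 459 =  - 2^5*3^7*17^1*43^1= - 51158304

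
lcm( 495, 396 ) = 1980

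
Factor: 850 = 2^1* 5^2*17^1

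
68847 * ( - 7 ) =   -  481929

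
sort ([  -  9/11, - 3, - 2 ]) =[ -3, - 2, - 9/11 ]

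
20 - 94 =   -  74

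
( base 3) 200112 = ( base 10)500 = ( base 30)gk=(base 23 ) lh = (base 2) 111110100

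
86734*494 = 42846596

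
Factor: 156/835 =2^2*3^1*5^( - 1 )*13^1*167^( - 1) 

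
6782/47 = 6782/47 = 144.30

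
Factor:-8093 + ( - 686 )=  -  8779 = - 8779^1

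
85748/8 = 21437/2 = 10718.50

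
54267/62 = 875 + 17/62 = 875.27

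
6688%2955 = 778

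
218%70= 8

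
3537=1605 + 1932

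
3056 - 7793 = -4737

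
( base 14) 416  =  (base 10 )804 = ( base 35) my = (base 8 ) 1444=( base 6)3420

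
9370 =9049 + 321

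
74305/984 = 75 + 505/984 = 75.51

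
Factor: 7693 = 7^2 *157^1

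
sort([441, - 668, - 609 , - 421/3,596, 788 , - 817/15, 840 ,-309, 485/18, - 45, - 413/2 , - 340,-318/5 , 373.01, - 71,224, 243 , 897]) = [-668, - 609, - 340, - 309, - 413/2, - 421/3, - 71, - 318/5, - 817/15, - 45 , 485/18, 224, 243, 373.01,441,596, 788,840 , 897]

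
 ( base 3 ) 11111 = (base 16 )79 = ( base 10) 121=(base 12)a1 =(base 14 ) 89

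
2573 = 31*83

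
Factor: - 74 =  - 2^1*37^1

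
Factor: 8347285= 5^1*503^1*3319^1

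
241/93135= 241/93135 = 0.00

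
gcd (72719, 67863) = 1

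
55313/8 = 55313/8 = 6914.12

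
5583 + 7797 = 13380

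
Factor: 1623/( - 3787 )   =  - 3/7  =  -3^1*7^(- 1 ) 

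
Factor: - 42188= -2^2*53^1*199^1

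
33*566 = 18678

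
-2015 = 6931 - 8946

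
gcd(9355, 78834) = 1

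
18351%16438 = 1913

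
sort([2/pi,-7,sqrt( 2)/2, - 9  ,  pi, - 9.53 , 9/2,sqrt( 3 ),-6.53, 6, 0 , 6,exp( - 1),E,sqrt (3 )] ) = [ - 9.53, - 9,  -  7, - 6.53, 0,exp(-1 ),2/pi,sqrt( 2 )/2, sqrt( 3 ),sqrt(3), E,pi, 9/2, 6 , 6] 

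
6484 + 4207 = 10691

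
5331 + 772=6103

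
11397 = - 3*( - 3799 ) 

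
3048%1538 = 1510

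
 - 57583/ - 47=1225 + 8/47= 1225.17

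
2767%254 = 227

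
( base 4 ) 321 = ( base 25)27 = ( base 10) 57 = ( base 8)71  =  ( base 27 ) 23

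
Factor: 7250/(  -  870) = -3^( - 1)*5^2 = -25/3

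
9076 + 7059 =16135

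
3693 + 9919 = 13612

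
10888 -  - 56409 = 67297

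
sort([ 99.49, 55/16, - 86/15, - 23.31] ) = [ - 23.31 , - 86/15, 55/16, 99.49]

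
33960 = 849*40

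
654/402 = 109/67 = 1.63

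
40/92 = 10/23 = 0.43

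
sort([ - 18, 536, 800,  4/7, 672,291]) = [ - 18, 4/7, 291, 536, 672, 800 ] 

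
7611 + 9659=17270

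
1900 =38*50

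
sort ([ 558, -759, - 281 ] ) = [- 759 ,-281,  558]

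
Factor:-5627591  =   - 19^1*241^1*1229^1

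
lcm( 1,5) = 5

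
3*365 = 1095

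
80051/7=80051/7  =  11435.86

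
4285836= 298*14382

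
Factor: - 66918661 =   -  23^1 * 101^1*28807^1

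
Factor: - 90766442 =-2^1*13^1*3491017^1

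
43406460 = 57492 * 755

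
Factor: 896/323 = 2^7*7^1 *17^(-1)*19^ (  -  1 )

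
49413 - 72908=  -23495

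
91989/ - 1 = - 91989 + 0/1= -  91989.00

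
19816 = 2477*8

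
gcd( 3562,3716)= 2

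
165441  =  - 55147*(-3)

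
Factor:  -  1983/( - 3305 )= 3^1*5^( - 1 )=3/5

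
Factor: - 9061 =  - 13^1* 17^1*41^1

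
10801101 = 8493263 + 2307838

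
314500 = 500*629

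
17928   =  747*24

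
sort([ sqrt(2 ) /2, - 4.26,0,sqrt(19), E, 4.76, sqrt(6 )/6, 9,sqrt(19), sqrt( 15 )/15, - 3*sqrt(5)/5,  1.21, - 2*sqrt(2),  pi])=[-4.26  ,- 2*sqrt( 2), - 3*sqrt(5)/5, 0, sqrt(15)/15,sqrt(6)/6,sqrt (2)/2,1.21, E  ,  pi,sqrt(19), sqrt( 19),4.76, 9 ]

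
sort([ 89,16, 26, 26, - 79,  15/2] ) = [ - 79, 15/2,16,  26, 26, 89]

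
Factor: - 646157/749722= -2^( - 1)*557^( - 1)*673^( - 1)*646157^1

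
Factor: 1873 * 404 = 2^2 * 101^1*1873^1 =756692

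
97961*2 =195922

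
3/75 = 1/25=0.04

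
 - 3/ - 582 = 1/194 = 0.01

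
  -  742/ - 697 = 1 + 45/697 = 1.06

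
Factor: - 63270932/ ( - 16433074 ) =2^1*7^( - 1) * 53^( - 1)*22147^( - 1 ) * 15817733^1 = 31635466/8216537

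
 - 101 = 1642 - 1743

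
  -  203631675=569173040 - 772804715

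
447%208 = 31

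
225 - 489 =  - 264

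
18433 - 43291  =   - 24858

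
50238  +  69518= 119756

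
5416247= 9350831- 3934584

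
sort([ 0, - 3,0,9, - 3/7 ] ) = [ - 3 , - 3/7 , 0, 0,9 ]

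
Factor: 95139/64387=99/67 = 3^2 *11^1 * 67^(  -  1)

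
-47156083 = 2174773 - 49330856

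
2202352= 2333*944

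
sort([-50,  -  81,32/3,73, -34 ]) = [ - 81,  -  50,-34, 32/3,73] 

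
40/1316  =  10/329 =0.03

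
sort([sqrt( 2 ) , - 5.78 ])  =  [ - 5.78,sqrt(2)]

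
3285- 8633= -5348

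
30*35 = 1050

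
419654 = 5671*74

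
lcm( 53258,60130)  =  1864030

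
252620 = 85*2972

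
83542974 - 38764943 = 44778031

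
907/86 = 10+47/86 = 10.55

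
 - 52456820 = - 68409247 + 15952427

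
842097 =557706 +284391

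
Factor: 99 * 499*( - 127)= -6273927 = - 3^2*11^1*127^1*499^1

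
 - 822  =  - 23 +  -799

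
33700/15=6740/3 = 2246.67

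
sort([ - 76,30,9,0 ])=[  -  76,0,9 , 30 ] 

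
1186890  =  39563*30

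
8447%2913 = 2621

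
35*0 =0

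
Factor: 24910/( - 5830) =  - 11^ ( - 1)*47^1 = - 47/11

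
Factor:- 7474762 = -2^1  *73^1 *51197^1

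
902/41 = 22=22.00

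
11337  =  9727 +1610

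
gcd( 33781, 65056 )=1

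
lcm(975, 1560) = 7800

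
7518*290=2180220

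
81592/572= 142 + 92/143 = 142.64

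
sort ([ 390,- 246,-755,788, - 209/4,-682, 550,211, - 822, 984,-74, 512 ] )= [ - 822, - 755, - 682, - 246, - 74,  -  209/4,211,390,  512,550,788,  984]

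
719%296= 127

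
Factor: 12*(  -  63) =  -756 = - 2^2 * 3^3*7^1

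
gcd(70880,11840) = 160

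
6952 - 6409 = 543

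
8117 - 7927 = 190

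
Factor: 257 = 257^1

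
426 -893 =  - 467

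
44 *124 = 5456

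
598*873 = 522054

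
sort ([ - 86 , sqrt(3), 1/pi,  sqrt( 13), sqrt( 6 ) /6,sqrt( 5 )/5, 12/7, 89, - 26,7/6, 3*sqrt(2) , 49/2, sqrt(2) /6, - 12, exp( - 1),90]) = [ - 86, - 26, - 12,sqrt ( 2)/6, 1/pi, exp ( - 1),sqrt( 6 ) /6, sqrt( 5 )/5, 7/6,12/7,  sqrt( 3), sqrt(13 ) , 3*sqrt( 2),49/2,89,  90]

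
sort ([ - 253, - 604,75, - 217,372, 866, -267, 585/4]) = [ - 604, - 267 ,-253,-217,75,585/4,372,866]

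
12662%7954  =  4708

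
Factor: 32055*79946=2^1*3^1* 5^1*71^1*563^1*2137^1  =  2562669030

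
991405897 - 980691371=10714526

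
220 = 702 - 482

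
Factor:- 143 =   -  11^1*13^1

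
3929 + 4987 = 8916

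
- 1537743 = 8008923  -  9546666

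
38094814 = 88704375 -50609561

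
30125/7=4303 + 4/7 = 4303.57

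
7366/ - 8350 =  - 3683/4175  =  - 0.88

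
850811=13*65447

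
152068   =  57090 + 94978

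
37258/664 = 18629/332 = 56.11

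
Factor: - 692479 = -263^1*2633^1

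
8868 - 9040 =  - 172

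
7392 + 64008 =71400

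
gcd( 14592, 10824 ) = 24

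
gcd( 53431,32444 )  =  1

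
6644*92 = 611248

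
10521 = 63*167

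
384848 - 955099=-570251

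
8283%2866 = 2551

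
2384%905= 574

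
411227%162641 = 85945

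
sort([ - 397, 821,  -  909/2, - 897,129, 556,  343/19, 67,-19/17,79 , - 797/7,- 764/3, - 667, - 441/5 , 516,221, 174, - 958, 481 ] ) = [ - 958, - 897 , - 667,  -  909/2, - 397, - 764/3, - 797/7, - 441/5,- 19/17, 343/19, 67,79, 129,174, 221 , 481, 516, 556, 821 ] 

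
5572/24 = 1393/6 = 232.17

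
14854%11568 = 3286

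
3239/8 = 3239/8 = 404.88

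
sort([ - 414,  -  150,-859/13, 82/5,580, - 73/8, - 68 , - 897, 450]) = [  -  897,-414, - 150, - 68 , - 859/13, - 73/8 , 82/5,450, 580] 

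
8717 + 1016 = 9733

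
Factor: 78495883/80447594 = 2^( - 1 )*947^1*1933^( - 1 )*20809^(-1)*82889^1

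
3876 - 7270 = -3394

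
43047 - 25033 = 18014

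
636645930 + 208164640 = 844810570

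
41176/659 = 41176/659 = 62.48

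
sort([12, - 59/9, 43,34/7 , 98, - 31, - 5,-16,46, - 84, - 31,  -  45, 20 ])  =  [ - 84, - 45, - 31,- 31,-16, - 59/9,-5,34/7,12 , 20, 43,  46,98 ] 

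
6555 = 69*95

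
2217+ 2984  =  5201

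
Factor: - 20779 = -11^1* 1889^1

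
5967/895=6+597/895  =  6.67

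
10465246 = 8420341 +2044905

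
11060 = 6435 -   -  4625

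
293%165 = 128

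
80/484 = 20/121 = 0.17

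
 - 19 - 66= - 85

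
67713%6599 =1723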